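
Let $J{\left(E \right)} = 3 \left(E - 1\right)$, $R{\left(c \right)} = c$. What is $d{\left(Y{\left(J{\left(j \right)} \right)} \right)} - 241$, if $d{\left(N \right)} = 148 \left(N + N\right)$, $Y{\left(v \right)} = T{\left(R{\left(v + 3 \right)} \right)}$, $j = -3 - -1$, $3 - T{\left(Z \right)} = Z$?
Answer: $2423$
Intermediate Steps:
$T{\left(Z \right)} = 3 - Z$
$j = -2$ ($j = -3 + 1 = -2$)
$J{\left(E \right)} = -3 + 3 E$ ($J{\left(E \right)} = 3 \left(-1 + E\right) = -3 + 3 E$)
$Y{\left(v \right)} = - v$ ($Y{\left(v \right)} = 3 - \left(v + 3\right) = 3 - \left(3 + v\right) = - v$)
$d{\left(N \right)} = 296 N$ ($d{\left(N \right)} = 148 \cdot 2 N = 296 N$)
$d{\left(Y{\left(J{\left(j \right)} \right)} \right)} - 241 = 296 \left(- (-3 + 3 \left(-2\right))\right) - 241 = 296 \left(- (-3 - 6)\right) - 241 = 296 \left(\left(-1\right) \left(-9\right)\right) - 241 = 296 \cdot 9 - 241 = 2664 - 241 = 2423$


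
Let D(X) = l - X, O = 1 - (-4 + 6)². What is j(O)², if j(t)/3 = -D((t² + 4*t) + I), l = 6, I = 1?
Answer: 576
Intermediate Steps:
O = -3 (O = 1 - 1*2² = 1 - 1*4 = 1 - 4 = -3)
D(X) = 6 - X
j(t) = -15 + 3*t² + 12*t (j(t) = 3*(-(6 - ((t² + 4*t) + 1))) = 3*(-(6 - (1 + t² + 4*t))) = 3*(-(6 + (-1 - t² - 4*t))) = 3*(-(5 - t² - 4*t)) = 3*(-5 + t² + 4*t) = -15 + 3*t² + 12*t)
j(O)² = (-15 + 3*(-3)² + 12*(-3))² = (-15 + 3*9 - 36)² = (-15 + 27 - 36)² = (-24)² = 576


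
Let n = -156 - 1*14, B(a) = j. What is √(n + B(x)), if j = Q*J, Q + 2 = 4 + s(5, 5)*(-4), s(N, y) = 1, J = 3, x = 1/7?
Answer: 4*I*√11 ≈ 13.266*I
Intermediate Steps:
x = ⅐ ≈ 0.14286
Q = -2 (Q = -2 + (4 + 1*(-4)) = -2 + (4 - 4) = -2 + 0 = -2)
j = -6 (j = -2*3 = -6)
B(a) = -6
n = -170 (n = -156 - 14 = -170)
√(n + B(x)) = √(-170 - 6) = √(-176) = 4*I*√11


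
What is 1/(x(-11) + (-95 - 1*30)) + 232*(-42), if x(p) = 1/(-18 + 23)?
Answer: -6080261/624 ≈ -9744.0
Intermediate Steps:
x(p) = 1/5
1/(x(-11) + (-95 - 1*30)) + 232*(-42) = 1/(1/5 + (-95 - 1*30)) + 232*(-42) = 1/(1/5 + (-95 - 30)) - 9744 = 1/(1/5 - 125) - 9744 = 1/(-624/5) - 9744 = -5/624 - 9744 = -6080261/624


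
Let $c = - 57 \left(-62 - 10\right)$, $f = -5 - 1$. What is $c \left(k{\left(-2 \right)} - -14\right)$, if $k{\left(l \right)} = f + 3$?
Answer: $45144$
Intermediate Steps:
$f = -6$ ($f = -5 - 1 = -6$)
$c = 4104$ ($c = \left(-57\right) \left(-72\right) = 4104$)
$k{\left(l \right)} = -3$ ($k{\left(l \right)} = -6 + 3 = -3$)
$c \left(k{\left(-2 \right)} - -14\right) = 4104 \left(-3 - -14\right) = 4104 \left(-3 + 14\right) = 4104 \cdot 11 = 45144$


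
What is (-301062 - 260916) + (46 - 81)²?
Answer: -560753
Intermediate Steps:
(-301062 - 260916) + (46 - 81)² = -561978 + (-35)² = -561978 + 1225 = -560753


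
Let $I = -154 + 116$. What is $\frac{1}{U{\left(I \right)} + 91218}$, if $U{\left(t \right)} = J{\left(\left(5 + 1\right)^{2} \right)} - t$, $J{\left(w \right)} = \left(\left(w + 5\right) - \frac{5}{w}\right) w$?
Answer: $\frac{1}{92727} \approx 1.0784 \cdot 10^{-5}$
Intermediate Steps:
$J{\left(w \right)} = w \left(5 + w - \frac{5}{w}\right)$ ($J{\left(w \right)} = \left(\left(5 + w\right) - \frac{5}{w}\right) w = \left(5 + w - \frac{5}{w}\right) w = w \left(5 + w - \frac{5}{w}\right)$)
$I = -38$
$U{\left(t \right)} = 1471 - t$ ($U{\left(t \right)} = \left(-5 + \left(\left(5 + 1\right)^{2}\right)^{2} + 5 \left(5 + 1\right)^{2}\right) - t = \left(-5 + \left(6^{2}\right)^{2} + 5 \cdot 6^{2}\right) - t = \left(-5 + 36^{2} + 5 \cdot 36\right) - t = \left(-5 + 1296 + 180\right) - t = 1471 - t$)
$\frac{1}{U{\left(I \right)} + 91218} = \frac{1}{\left(1471 - -38\right) + 91218} = \frac{1}{\left(1471 + 38\right) + 91218} = \frac{1}{1509 + 91218} = \frac{1}{92727}$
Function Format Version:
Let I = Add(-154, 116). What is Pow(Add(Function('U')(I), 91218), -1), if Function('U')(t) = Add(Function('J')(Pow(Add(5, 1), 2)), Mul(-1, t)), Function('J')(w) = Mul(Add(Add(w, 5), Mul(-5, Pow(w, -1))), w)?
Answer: Rational(1, 92727) ≈ 1.0784e-5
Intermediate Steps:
Function('J')(w) = Mul(w, Add(5, w, Mul(-5, Pow(w, -1)))) (Function('J')(w) = Mul(Add(Add(5, w), Mul(-5, Pow(w, -1))), w) = Mul(Add(5, w, Mul(-5, Pow(w, -1))), w) = Mul(w, Add(5, w, Mul(-5, Pow(w, -1)))))
I = -38
Function('U')(t) = Add(1471, Mul(-1, t)) (Function('U')(t) = Add(Add(-5, Pow(Pow(Add(5, 1), 2), 2), Mul(5, Pow(Add(5, 1), 2))), Mul(-1, t)) = Add(Add(-5, Pow(Pow(6, 2), 2), Mul(5, Pow(6, 2))), Mul(-1, t)) = Add(Add(-5, Pow(36, 2), Mul(5, 36)), Mul(-1, t)) = Add(Add(-5, 1296, 180), Mul(-1, t)) = Add(1471, Mul(-1, t)))
Pow(Add(Function('U')(I), 91218), -1) = Pow(Add(Add(1471, Mul(-1, -38)), 91218), -1) = Pow(Add(Add(1471, 38), 91218), -1) = Pow(Add(1509, 91218), -1) = Pow(92727, -1) = Rational(1, 92727)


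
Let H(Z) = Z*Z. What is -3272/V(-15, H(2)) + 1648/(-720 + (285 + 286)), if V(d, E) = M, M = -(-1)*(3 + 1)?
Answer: -123530/149 ≈ -829.06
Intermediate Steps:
H(Z) = Z²
M = 4 (M = -(-1)*4 = -1*(-4) = 4)
V(d, E) = 4
-3272/V(-15, H(2)) + 1648/(-720 + (285 + 286)) = -3272/4 + 1648/(-720 + (285 + 286)) = -3272*¼ + 1648/(-720 + 571) = -818 + 1648/(-149) = -818 + 1648*(-1/149) = -818 - 1648/149 = -123530/149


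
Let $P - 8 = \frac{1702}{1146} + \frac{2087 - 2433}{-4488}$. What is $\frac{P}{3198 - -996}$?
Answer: $\frac{1366141}{599188392} \approx 0.00228$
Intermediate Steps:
$P = \frac{1366141}{142868}$ ($P = 8 + \left(\frac{1702}{1146} + \frac{2087 - 2433}{-4488}\right) = 8 + \left(1702 \cdot \frac{1}{1146} + \left(2087 - 2433\right) \left(- \frac{1}{4488}\right)\right) = 8 + \left(\frac{851}{573} - - \frac{173}{2244}\right) = 8 + \left(\frac{851}{573} + \frac{173}{2244}\right) = 8 + \frac{223197}{142868} = \frac{1366141}{142868} \approx 9.5623$)
$\frac{P}{3198 - -996} = \frac{1366141}{142868 \left(3198 - -996\right)} = \frac{1366141}{142868 \left(3198 + 996\right)} = \frac{1366141}{142868 \cdot 4194} = \frac{1366141}{142868} \cdot \frac{1}{4194} = \frac{1366141}{599188392}$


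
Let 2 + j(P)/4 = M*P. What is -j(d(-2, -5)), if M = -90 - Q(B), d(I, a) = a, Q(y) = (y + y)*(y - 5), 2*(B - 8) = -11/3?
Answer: -18718/9 ≈ -2079.8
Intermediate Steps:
B = 37/6 (B = 8 + (-11/3)/2 = 8 + (-11*⅓)/2 = 8 + (½)*(-11/3) = 8 - 11/6 = 37/6 ≈ 6.1667)
Q(y) = 2*y*(-5 + y) (Q(y) = (2*y)*(-5 + y) = 2*y*(-5 + y))
M = -1879/18 (M = -90 - 2*37*(-5 + 37/6)/6 = -90 - 2*37*7/(6*6) = -90 - 1*259/18 = -90 - 259/18 = -1879/18 ≈ -104.39)
j(P) = -8 - 3758*P/9 (j(P) = -8 + 4*(-1879*P/18) = -8 - 3758*P/9)
-j(d(-2, -5)) = -(-8 - 3758/9*(-5)) = -(-8 + 18790/9) = -1*18718/9 = -18718/9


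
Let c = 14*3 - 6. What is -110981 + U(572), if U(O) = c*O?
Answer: -90389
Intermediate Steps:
c = 36 (c = 42 - 6 = 36)
U(O) = 36*O
-110981 + U(572) = -110981 + 36*572 = -110981 + 20592 = -90389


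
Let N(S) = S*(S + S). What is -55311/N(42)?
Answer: -18437/1176 ≈ -15.678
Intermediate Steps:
N(S) = 2*S² (N(S) = S*(2*S) = 2*S²)
-55311/N(42) = -55311/(2*42²) = -55311/(2*1764) = -55311/3528 = -55311*1/3528 = -18437/1176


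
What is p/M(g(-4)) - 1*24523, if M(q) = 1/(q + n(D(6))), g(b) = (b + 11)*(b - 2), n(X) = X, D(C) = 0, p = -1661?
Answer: 45239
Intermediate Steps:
g(b) = (-2 + b)*(11 + b) (g(b) = (11 + b)*(-2 + b) = (-2 + b)*(11 + b))
M(q) = 1/q (M(q) = 1/(q + 0) = 1/q)
p/M(g(-4)) - 1*24523 = -1661/(1/(-22 + (-4)² + 9*(-4))) - 1*24523 = -1661/(1/(-22 + 16 - 36)) - 24523 = -1661/(1/(-42)) - 24523 = -1661/(-1/42) - 24523 = -1661*(-42) - 24523 = 69762 - 24523 = 45239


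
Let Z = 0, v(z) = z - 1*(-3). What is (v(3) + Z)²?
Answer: 36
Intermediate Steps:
v(z) = 3 + z (v(z) = z + 3 = 3 + z)
(v(3) + Z)² = ((3 + 3) + 0)² = (6 + 0)² = 6² = 36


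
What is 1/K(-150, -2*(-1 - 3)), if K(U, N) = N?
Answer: ⅛ ≈ 0.12500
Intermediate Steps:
1/K(-150, -2*(-1 - 3)) = 1/(-2*(-1 - 3)) = 1/(-2*(-4)) = 1/8 = ⅛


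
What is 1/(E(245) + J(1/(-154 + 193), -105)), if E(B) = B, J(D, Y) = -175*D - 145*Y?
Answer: 39/603155 ≈ 6.4660e-5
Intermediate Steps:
1/(E(245) + J(1/(-154 + 193), -105)) = 1/(245 + (-175/(-154 + 193) - 145*(-105))) = 1/(245 + (-175/39 + 15225)) = 1/(245 + 593600/39) = 1/(603155/39) = 39/603155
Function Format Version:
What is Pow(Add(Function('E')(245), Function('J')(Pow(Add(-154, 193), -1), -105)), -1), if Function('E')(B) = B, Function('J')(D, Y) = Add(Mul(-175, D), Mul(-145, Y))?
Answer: Rational(39, 603155) ≈ 6.4660e-5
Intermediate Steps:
Pow(Add(Function('E')(245), Function('J')(Pow(Add(-154, 193), -1), -105)), -1) = Pow(Add(245, Add(Mul(-175, Pow(Add(-154, 193), -1)), Mul(-145, -105))), -1) = Pow(Add(245, Add(Mul(-175, Pow(39, -1)), 15225)), -1) = Pow(Add(245, Add(Mul(-175, Rational(1, 39)), 15225)), -1) = Pow(Add(245, Add(Rational(-175, 39), 15225)), -1) = Pow(Add(245, Rational(593600, 39)), -1) = Pow(Rational(603155, 39), -1) = Rational(39, 603155)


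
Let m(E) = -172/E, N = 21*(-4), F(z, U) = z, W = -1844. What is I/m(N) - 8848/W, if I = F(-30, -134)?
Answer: -195314/19823 ≈ -9.8529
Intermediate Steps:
N = -84
I = -30
I/m(N) - 8848/W = -30/((-172/(-84))) - 8848/(-1844) = -30/((-172*(-1/84))) - 8848*(-1/1844) = -30/43/21 + 2212/461 = -30*21/43 + 2212/461 = -630/43 + 2212/461 = -195314/19823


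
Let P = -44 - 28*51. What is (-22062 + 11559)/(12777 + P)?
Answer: -10503/11305 ≈ -0.92906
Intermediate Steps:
P = -1472 (P = -44 - 1428 = -1472)
(-22062 + 11559)/(12777 + P) = (-22062 + 11559)/(12777 - 1472) = -10503/11305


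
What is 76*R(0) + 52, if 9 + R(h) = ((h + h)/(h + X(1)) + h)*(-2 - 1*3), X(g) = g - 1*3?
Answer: -632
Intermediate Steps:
X(g) = -3 + g (X(g) = g - 3 = -3 + g)
R(h) = -9 - 5*h - 10*h/(-2 + h) (R(h) = -9 + ((h + h)/(h + (-3 + 1)) + h)*(-2 - 1*3) = -9 + ((2*h)/(h - 2) + h)*(-2 - 3) = -9 + ((2*h)/(-2 + h) + h)*(-5) = -9 + (2*h/(-2 + h) + h)*(-5) = -9 + (h + 2*h/(-2 + h))*(-5) = -9 + (-5*h - 10*h/(-2 + h)) = -9 - 5*h - 10*h/(-2 + h))
76*R(0) + 52 = 76*((18 - 9*0 - 5*0²)/(-2 + 0)) + 52 = 76*((18 + 0 - 5*0)/(-2)) + 52 = 76*(-(18 + 0 + 0)/2) + 52 = 76*(-½*18) + 52 = 76*(-9) + 52 = -684 + 52 = -632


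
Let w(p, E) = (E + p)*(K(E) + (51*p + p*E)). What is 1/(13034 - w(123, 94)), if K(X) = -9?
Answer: -1/3855208 ≈ -2.5939e-7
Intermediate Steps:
w(p, E) = (E + p)*(-9 + 51*p + E*p) (w(p, E) = (E + p)*(-9 + (51*p + p*E)) = (E + p)*(-9 + (51*p + E*p)) = (E + p)*(-9 + 51*p + E*p))
1/(13034 - w(123, 94)) = 1/(13034 - (-9*94 - 9*123 + 51*123² + 94*123² + 123*94² + 51*94*123)) = 1/(13034 - (-846 - 1107 + 51*15129 + 94*15129 + 123*8836 + 589662)) = 1/(13034 - (-846 - 1107 + 771579 + 1422126 + 1086828 + 589662)) = 1/(13034 - 1*3868242) = 1/(13034 - 3868242) = 1/(-3855208) = -1/3855208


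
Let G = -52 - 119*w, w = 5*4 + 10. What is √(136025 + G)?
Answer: √132403 ≈ 363.87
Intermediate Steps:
w = 30 (w = 20 + 10 = 30)
G = -3622 (G = -52 - 119*30 = -52 - 3570 = -3622)
√(136025 + G) = √(136025 - 3622) = √132403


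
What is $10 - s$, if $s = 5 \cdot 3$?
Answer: $-5$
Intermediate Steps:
$s = 15$
$10 - s = 10 - 15 = -5$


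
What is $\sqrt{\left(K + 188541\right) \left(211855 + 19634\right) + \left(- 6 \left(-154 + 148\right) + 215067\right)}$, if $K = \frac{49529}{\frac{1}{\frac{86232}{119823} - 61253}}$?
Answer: $\frac{i \sqrt{1120270904739053646988497}}{39941} \approx 2.65 \cdot 10^{7} i$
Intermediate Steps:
$K = - \frac{121171575628041}{39941}$ ($K = \frac{49529}{\frac{1}{86232 \cdot \frac{1}{119823} - 61253}} = \frac{49529}{\frac{1}{\frac{28744}{39941} - 61253}} = \frac{49529}{\frac{1}{- \frac{2446477329}{39941}}} = \frac{49529}{- \frac{39941}{2446477329}} = 49529 \left(- \frac{2446477329}{39941}\right) = - \frac{121171575628041}{39941} \approx -3.0338 \cdot 10^{9}$)
$\sqrt{\left(K + 188541\right) \left(211855 + 19634\right) + \left(- 6 \left(-154 + 148\right) + 215067\right)} = \sqrt{\left(- \frac{121171575628041}{39941} + 188541\right) \left(211855 + 19634\right) + \left(- 6 \left(-154 + 148\right) + 215067\right)} = \sqrt{\left(- \frac{121164045111960}{39941}\right) 231489 + \left(\left(-6\right) \left(-6\right) + 215067\right)} = \sqrt{- \frac{28048143638922508440}{39941} + \left(36 + 215067\right)} = \sqrt{- \frac{28048143638922508440}{39941} + 215103} = \sqrt{- \frac{28048143630331079517}{39941}} = \frac{i \sqrt{1120270904739053646988497}}{39941}$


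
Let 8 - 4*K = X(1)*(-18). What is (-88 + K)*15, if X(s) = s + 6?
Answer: -1635/2 ≈ -817.50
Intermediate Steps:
X(s) = 6 + s
K = 67/2 (K = 2 - (6 + 1)*(-18)/4 = 2 - 7*(-18)/4 = 2 - 1/4*(-126) = 2 + 63/2 = 67/2 ≈ 33.500)
(-88 + K)*15 = (-88 + 67/2)*15 = -109/2*15 = -1635/2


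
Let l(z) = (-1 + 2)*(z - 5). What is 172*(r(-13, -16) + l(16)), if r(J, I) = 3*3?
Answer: 3440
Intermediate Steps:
l(z) = -5 + z (l(z) = 1*(-5 + z) = -5 + z)
r(J, I) = 9
172*(r(-13, -16) + l(16)) = 172*(9 + (-5 + 16)) = 172*(9 + 11) = 172*20 = 3440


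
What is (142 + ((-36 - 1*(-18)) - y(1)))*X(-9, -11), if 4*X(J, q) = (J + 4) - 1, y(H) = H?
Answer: -369/2 ≈ -184.50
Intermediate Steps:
X(J, q) = 3/4 + J/4 (X(J, q) = ((J + 4) - 1)/4 = ((4 + J) - 1)/4 = (3 + J)/4 = 3/4 + J/4)
(142 + ((-36 - 1*(-18)) - y(1)))*X(-9, -11) = (142 + ((-36 - 1*(-18)) - 1*1))*(3/4 + (1/4)*(-9)) = (142 + ((-36 + 18) - 1))*(3/4 - 9/4) = (142 + (-18 - 1))*(-3/2) = (142 - 19)*(-3/2) = 123*(-3/2) = -369/2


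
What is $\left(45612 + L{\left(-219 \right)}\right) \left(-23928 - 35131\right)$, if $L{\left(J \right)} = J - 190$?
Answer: $-2669643977$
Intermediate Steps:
$L{\left(J \right)} = -190 + J$
$\left(45612 + L{\left(-219 \right)}\right) \left(-23928 - 35131\right) = \left(45612 - 409\right) \left(-23928 - 35131\right) = \left(45612 - 409\right) \left(-59059\right) = 45203 \left(-59059\right) = -2669643977$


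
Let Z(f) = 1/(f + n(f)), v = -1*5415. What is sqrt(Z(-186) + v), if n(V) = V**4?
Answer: I*sqrt(7757144467322029690470)/1196883030 ≈ 73.587*I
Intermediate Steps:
v = -5415
Z(f) = 1/(f + f**4)
sqrt(Z(-186) + v) = sqrt(1/(-186 + (-186)**4) - 5415) = sqrt(1/(-186 + 1196883216) - 5415) = sqrt(1/1196883030 - 5415) = sqrt(-6481121607449/1196883030) = I*sqrt(7757144467322029690470)/1196883030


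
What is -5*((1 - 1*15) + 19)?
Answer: -25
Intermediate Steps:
-5*((1 - 1*15) + 19) = -5*((1 - 15) + 19) = -5*(-14 + 19) = -5*5 = -25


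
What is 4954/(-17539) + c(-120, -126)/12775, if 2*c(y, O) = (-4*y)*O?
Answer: -16961906/6401735 ≈ -2.6496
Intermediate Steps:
c(y, O) = -2*O*y (c(y, O) = ((-4*y)*O)/2 = (-4*O*y)/2 = -2*O*y)
4954/(-17539) + c(-120, -126)/12775 = 4954/(-17539) - 2*(-126)*(-120)/12775 = 4954*(-1/17539) - 30240*1/12775 = -4954/17539 - 864/365 = -16961906/6401735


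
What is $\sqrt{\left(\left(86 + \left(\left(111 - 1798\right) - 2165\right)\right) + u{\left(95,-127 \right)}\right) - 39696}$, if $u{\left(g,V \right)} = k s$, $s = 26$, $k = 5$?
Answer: $2 i \sqrt{10833} \approx 208.16 i$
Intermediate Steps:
$u{\left(g,V \right)} = 130$ ($u{\left(g,V \right)} = 5 \cdot 26 = 130$)
$\sqrt{\left(\left(86 + \left(\left(111 - 1798\right) - 2165\right)\right) + u{\left(95,-127 \right)}\right) - 39696} = \sqrt{\left(\left(86 + \left(\left(111 - 1798\right) - 2165\right)\right) + 130\right) - 39696} = \sqrt{\left(\left(86 - 3852\right) + 130\right) - 39696} = \sqrt{\left(-3766 + 130\right) - 39696} = \sqrt{-3636 - 39696} = \sqrt{-43332} = 2 i \sqrt{10833}$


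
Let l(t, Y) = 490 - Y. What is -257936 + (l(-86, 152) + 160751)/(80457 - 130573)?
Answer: -12926881665/50116 ≈ -2.5794e+5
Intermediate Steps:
-257936 + (l(-86, 152) + 160751)/(80457 - 130573) = -257936 + ((490 - 1*152) + 160751)/(80457 - 130573) = -257936 + ((490 - 152) + 160751)/(-50116) = -257936 + (338 + 160751)*(-1/50116) = -257936 + 161089*(-1/50116) = -257936 - 161089/50116 = -12926881665/50116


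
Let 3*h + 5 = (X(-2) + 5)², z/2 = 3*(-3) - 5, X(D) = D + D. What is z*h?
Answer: 112/3 ≈ 37.333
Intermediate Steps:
X(D) = 2*D
z = -28 (z = 2*(3*(-3) - 5) = 2*(-9 - 5) = 2*(-14) = -28)
h = -4/3 (h = -5/3 + (2*(-2) + 5)²/3 = -5/3 + (-4 + 5)²/3 = -5/3 + (⅓)*1² = -5/3 + (⅓)*1 = -5/3 + ⅓ = -4/3 ≈ -1.3333)
z*h = -28*(-4/3) = 112/3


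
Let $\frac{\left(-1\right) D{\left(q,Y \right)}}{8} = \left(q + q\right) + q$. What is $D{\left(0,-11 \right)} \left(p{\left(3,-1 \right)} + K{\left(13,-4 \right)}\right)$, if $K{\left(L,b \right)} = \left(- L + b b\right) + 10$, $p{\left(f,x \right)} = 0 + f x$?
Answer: $0$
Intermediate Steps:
$p{\left(f,x \right)} = f x$
$K{\left(L,b \right)} = 10 + b^{2} - L$ ($K{\left(L,b \right)} = \left(- L + b^{2}\right) + 10 = \left(b^{2} - L\right) + 10 = 10 + b^{2} - L$)
$D{\left(q,Y \right)} = - 24 q$ ($D{\left(q,Y \right)} = - 8 \left(\left(q + q\right) + q\right) = - 8 \left(2 q + q\right) = - 8 \cdot 3 q = - 24 q$)
$D{\left(0,-11 \right)} \left(p{\left(3,-1 \right)} + K{\left(13,-4 \right)}\right) = \left(-24\right) 0 \left(3 \left(-1\right) + \left(10 + \left(-4\right)^{2} - 13\right)\right) = 0 \left(-3 + \left(10 + 16 - 13\right)\right) = 0 \left(-3 + 13\right) = 0 \cdot 10 = 0$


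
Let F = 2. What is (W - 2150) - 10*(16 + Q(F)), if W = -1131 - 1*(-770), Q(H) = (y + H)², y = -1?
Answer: -2681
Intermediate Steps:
Q(H) = (-1 + H)²
W = -361 (W = -1131 + 770 = -361)
(W - 2150) - 10*(16 + Q(F)) = (-361 - 2150) - 10*(16 + (-1 + 2)²) = -2511 - 10*(16 + 1²) = -2511 - 10*(16 + 1) = -2511 - 10*17 = -2511 - 170 = -2681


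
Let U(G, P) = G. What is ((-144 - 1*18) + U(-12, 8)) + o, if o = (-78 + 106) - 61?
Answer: -207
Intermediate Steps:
o = -33 (o = 28 - 61 = -33)
((-144 - 1*18) + U(-12, 8)) + o = ((-144 - 1*18) - 12) - 33 = ((-144 - 18) - 12) - 33 = (-162 - 12) - 33 = -174 - 33 = -207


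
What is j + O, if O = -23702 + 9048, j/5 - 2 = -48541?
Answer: -257349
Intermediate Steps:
j = -242695 (j = 10 + 5*(-48541) = 10 - 242705 = -242695)
O = -14654
j + O = -242695 - 14654 = -257349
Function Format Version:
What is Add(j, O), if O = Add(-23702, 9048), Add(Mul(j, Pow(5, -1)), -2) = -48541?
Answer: -257349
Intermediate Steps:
j = -242695 (j = Add(10, Mul(5, -48541)) = Add(10, -242705) = -242695)
O = -14654
Add(j, O) = Add(-242695, -14654) = -257349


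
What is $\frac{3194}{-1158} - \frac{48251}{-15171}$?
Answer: $\frac{412138}{976001} \approx 0.42227$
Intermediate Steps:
$\frac{3194}{-1158} - \frac{48251}{-15171} = 3194 \left(- \frac{1}{1158}\right) - - \frac{48251}{15171} = - \frac{1597}{579} + \frac{48251}{15171} = \frac{412138}{976001}$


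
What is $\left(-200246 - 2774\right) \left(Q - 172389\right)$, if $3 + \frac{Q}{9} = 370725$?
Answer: $-642377409180$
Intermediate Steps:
$Q = 3336498$ ($Q = -27 + 9 \cdot 370725 = -27 + 3336525 = 3336498$)
$\left(-200246 - 2774\right) \left(Q - 172389\right) = \left(-200246 - 2774\right) \left(3336498 - 172389\right) = \left(-203020\right) 3164109 = -642377409180$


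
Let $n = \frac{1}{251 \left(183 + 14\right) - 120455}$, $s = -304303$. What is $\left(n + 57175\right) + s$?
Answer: $- \frac{17548065025}{71008} \approx -2.4713 \cdot 10^{5}$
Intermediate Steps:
$n = - \frac{1}{71008}$ ($n = \frac{1}{251 \cdot 197 - 120455} = \frac{1}{49447 - 120455} = \frac{1}{-71008} = - \frac{1}{71008} \approx -1.4083 \cdot 10^{-5}$)
$\left(n + 57175\right) + s = \left(- \frac{1}{71008} + 57175\right) - 304303 = \frac{4059882399}{71008} - 304303 = - \frac{17548065025}{71008}$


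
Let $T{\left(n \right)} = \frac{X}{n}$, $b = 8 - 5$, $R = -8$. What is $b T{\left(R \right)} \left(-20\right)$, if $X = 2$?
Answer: $15$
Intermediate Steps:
$b = 3$
$T{\left(n \right)} = \frac{2}{n}$
$b T{\left(R \right)} \left(-20\right) = 3 \frac{2}{-8} \left(-20\right) = 3 \cdot 2 \left(- \frac{1}{8}\right) \left(-20\right) = 3 \left(- \frac{1}{4}\right) \left(-20\right) = \left(- \frac{3}{4}\right) \left(-20\right) = 15$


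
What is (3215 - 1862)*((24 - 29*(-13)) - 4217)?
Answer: -5163048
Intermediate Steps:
(3215 - 1862)*((24 - 29*(-13)) - 4217) = 1353*((24 + 377) - 4217) = 1353*(401 - 4217) = 1353*(-3816) = -5163048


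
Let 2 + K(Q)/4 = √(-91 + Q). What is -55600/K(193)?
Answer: -13900/49 - 6950*√102/49 ≈ -1716.2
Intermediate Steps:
K(Q) = -8 + 4*√(-91 + Q)
-55600/K(193) = -55600/(-8 + 4*√(-91 + 193)) = -55600/(-8 + 4*√102)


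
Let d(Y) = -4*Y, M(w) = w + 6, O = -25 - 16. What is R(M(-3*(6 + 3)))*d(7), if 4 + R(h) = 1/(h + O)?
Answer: 3486/31 ≈ 112.45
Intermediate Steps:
O = -41
M(w) = 6 + w
R(h) = -4 + 1/(-41 + h) (R(h) = -4 + 1/(h - 41) = -4 + 1/(-41 + h))
R(M(-3*(6 + 3)))*d(7) = ((165 - 4*(6 - 3*(6 + 3)))/(-41 + (6 - 3*(6 + 3))))*(-4*7) = ((165 - 4*(6 - 3*9))/(-41 + (6 - 3*9)))*(-28) = ((165 - 4*(6 - 27))/(-41 + (6 - 27)))*(-28) = ((165 - 4*(-21))/(-41 - 21))*(-28) = ((165 + 84)/(-62))*(-28) = -1/62*249*(-28) = -249/62*(-28) = 3486/31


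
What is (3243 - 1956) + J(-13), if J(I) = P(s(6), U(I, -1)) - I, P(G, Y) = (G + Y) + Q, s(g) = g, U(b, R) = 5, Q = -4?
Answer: 1307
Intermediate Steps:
P(G, Y) = -4 + G + Y (P(G, Y) = (G + Y) - 4 = -4 + G + Y)
J(I) = 7 - I (J(I) = (-4 + 6 + 5) - I = 7 - I)
(3243 - 1956) + J(-13) = (3243 - 1956) + (7 - 1*(-13)) = 1287 + (7 + 13) = 1287 + 20 = 1307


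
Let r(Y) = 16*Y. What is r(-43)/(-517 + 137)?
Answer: 172/95 ≈ 1.8105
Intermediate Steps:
r(-43)/(-517 + 137) = (16*(-43))/(-517 + 137) = -688/(-380) = -1/380*(-688) = 172/95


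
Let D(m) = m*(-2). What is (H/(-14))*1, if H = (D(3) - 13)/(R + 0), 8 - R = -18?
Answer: 19/364 ≈ 0.052198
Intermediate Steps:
R = 26 (R = 8 - 1*(-18) = 8 + 18 = 26)
D(m) = -2*m
H = -19/26 (H = (-2*3 - 13)/(26 + 0) = (-6 - 13)/26 = -19*1/26 = -19/26 ≈ -0.73077)
(H/(-14))*1 = -19/26/(-14)*1 = -19/26*(-1/14)*1 = (19/364)*1 = 19/364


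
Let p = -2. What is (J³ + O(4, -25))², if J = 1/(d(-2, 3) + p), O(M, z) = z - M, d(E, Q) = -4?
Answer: 39250225/46656 ≈ 841.27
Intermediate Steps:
J = -⅙ (J = 1/(-4 - 2) = 1/(-6) = -⅙ ≈ -0.16667)
(J³ + O(4, -25))² = ((-⅙)³ + (-25 - 1*4))² = (-1/216 + (-25 - 4))² = (-1/216 - 29)² = (-6265/216)² = 39250225/46656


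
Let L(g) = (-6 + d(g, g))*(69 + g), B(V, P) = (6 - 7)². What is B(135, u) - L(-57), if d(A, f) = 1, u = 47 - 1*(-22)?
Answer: 61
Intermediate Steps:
u = 69 (u = 47 + 22 = 69)
B(V, P) = 1 (B(V, P) = (-1)² = 1)
L(g) = -345 - 5*g (L(g) = (-6 + 1)*(69 + g) = -5*(69 + g) = -345 - 5*g)
B(135, u) - L(-57) = 1 - (-345 - 5*(-57)) = 1 - (-345 + 285) = 1 - 1*(-60) = 1 + 60 = 61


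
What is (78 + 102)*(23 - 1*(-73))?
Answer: 17280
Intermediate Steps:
(78 + 102)*(23 - 1*(-73)) = 180*(23 + 73) = 180*96 = 17280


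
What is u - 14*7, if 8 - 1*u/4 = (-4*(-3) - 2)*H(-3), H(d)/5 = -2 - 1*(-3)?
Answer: -266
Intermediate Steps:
H(d) = 5 (H(d) = 5*(-2 - 1*(-3)) = 5*(-2 + 3) = 5*1 = 5)
u = -168 (u = 32 - 4*(-4*(-3) - 2)*5 = 32 - 4*(12 - 2)*5 = 32 - 40*5 = 32 - 4*50 = 32 - 200 = -168)
u - 14*7 = -168 - 14*7 = -168 - 98 = -266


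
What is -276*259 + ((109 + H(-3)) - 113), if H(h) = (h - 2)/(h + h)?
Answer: -428923/6 ≈ -71487.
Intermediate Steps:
H(h) = (-2 + h)/(2*h) (H(h) = (-2 + h)/((2*h)) = (-2 + h)*(1/(2*h)) = (-2 + h)/(2*h))
-276*259 + ((109 + H(-3)) - 113) = -276*259 + ((109 + (1/2)*(-2 - 3)/(-3)) - 113) = -71484 + ((109 + (1/2)*(-1/3)*(-5)) - 113) = -71484 + ((109 + 5/6) - 113) = -71484 + (659/6 - 113) = -71484 - 19/6 = -428923/6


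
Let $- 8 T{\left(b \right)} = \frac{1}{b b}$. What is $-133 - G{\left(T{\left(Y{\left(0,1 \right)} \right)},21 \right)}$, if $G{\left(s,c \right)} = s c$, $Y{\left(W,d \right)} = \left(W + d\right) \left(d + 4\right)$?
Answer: $- \frac{26579}{200} \approx -132.9$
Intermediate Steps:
$Y{\left(W,d \right)} = \left(4 + d\right) \left(W + d\right)$ ($Y{\left(W,d \right)} = \left(W + d\right) \left(4 + d\right) = \left(4 + d\right) \left(W + d\right)$)
$T{\left(b \right)} = - \frac{1}{8 b^{2}}$ ($T{\left(b \right)} = - \frac{1}{8 b b} = - \frac{1}{8 b^{2}}$)
$G{\left(s,c \right)} = c s$
$-133 - G{\left(T{\left(Y{\left(0,1 \right)} \right)},21 \right)} = -133 - 21 \left(- \frac{1}{8 \left(1^{2} + 4 \cdot 0 + 4 \cdot 1 + 0 \cdot 1\right)^{2}}\right) = -133 - 21 \left(- \frac{1}{8 \left(1 + 0 + 4 + 0\right)^{2}}\right) = -133 - 21 \left(- \frac{1}{8 \cdot 25}\right) = -133 - 21 \left(\left(- \frac{1}{8}\right) \frac{1}{25}\right) = -133 - 21 \left(- \frac{1}{200}\right) = -133 - - \frac{21}{200} = -133 + \frac{21}{200} = - \frac{26579}{200}$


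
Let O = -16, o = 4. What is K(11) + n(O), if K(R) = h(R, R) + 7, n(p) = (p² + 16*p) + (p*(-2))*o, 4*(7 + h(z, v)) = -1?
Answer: 511/4 ≈ 127.75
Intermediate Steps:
h(z, v) = -29/4 (h(z, v) = -7 + (¼)*(-1) = -7 - ¼ = -29/4)
n(p) = p² + 8*p (n(p) = (p² + 16*p) + (p*(-2))*4 = (p² + 16*p) - 2*p*4 = (p² + 16*p) - 8*p = p² + 8*p)
K(R) = -¼ (K(R) = -29/4 + 7 = -¼)
K(11) + n(O) = -¼ - 16*(8 - 16) = -¼ - 16*(-8) = -¼ + 128 = 511/4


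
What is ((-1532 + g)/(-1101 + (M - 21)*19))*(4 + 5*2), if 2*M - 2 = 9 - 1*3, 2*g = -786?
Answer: 13475/712 ≈ 18.926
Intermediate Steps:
g = -393 (g = (½)*(-786) = -393)
M = 4 (M = 1 + (9 - 1*3)/2 = 1 + (9 - 3)/2 = 1 + (½)*6 = 1 + 3 = 4)
((-1532 + g)/(-1101 + (M - 21)*19))*(4 + 5*2) = ((-1532 - 393)/(-1101 + (4 - 21)*19))*(4 + 5*2) = (-1925/(-1101 - 17*19))*(4 + 10) = -1925/(-1101 - 323)*14 = -1925/(-1424)*14 = -1925*(-1/1424)*14 = (1925/1424)*14 = 13475/712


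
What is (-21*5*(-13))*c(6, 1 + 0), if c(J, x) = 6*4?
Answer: 32760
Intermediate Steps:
c(J, x) = 24
(-21*5*(-13))*c(6, 1 + 0) = (-21*5*(-13))*24 = -105*(-13)*24 = 1365*24 = 32760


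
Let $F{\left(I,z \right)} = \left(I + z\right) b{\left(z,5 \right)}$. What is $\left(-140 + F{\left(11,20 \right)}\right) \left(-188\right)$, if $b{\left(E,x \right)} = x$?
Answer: $-2820$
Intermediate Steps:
$F{\left(I,z \right)} = 5 I + 5 z$ ($F{\left(I,z \right)} = \left(I + z\right) 5 = 5 I + 5 z$)
$\left(-140 + F{\left(11,20 \right)}\right) \left(-188\right) = \left(-140 + \left(5 \cdot 11 + 5 \cdot 20\right)\right) \left(-188\right) = \left(-140 + \left(55 + 100\right)\right) \left(-188\right) = \left(-140 + 155\right) \left(-188\right) = 15 \left(-188\right) = -2820$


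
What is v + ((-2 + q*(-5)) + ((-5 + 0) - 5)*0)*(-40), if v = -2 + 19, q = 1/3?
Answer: 491/3 ≈ 163.67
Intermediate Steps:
q = 1/3 (q = 1*(1/3) = 1/3 ≈ 0.33333)
v = 17
v + ((-2 + q*(-5)) + ((-5 + 0) - 5)*0)*(-40) = 17 + ((-2 + (1/3)*(-5)) + ((-5 + 0) - 5)*0)*(-40) = 17 + ((-2 - 5/3) + (-5 - 5)*0)*(-40) = 17 + (-11/3 - 10*0)*(-40) = 17 + (-11/3 + 0)*(-40) = 17 - 11/3*(-40) = 17 + 440/3 = 491/3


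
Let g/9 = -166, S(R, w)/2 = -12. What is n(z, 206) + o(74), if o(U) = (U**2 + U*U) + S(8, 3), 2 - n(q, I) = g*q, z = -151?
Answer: -214664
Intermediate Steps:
S(R, w) = -24 (S(R, w) = 2*(-12) = -24)
g = -1494 (g = 9*(-166) = -1494)
n(q, I) = 2 + 1494*q (n(q, I) = 2 - (-1494)*q = 2 + 1494*q)
o(U) = -24 + 2*U**2 (o(U) = (U**2 + U*U) - 24 = (U**2 + U**2) - 24 = 2*U**2 - 24 = -24 + 2*U**2)
n(z, 206) + o(74) = (2 + 1494*(-151)) + (-24 + 2*74**2) = (2 - 225594) + (-24 + 2*5476) = -225592 + (-24 + 10952) = -225592 + 10928 = -214664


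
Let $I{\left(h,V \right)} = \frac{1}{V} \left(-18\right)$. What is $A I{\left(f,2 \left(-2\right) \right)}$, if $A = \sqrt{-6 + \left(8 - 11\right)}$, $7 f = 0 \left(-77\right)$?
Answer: $\frac{27 i}{2} \approx 13.5 i$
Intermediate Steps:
$f = 0$ ($f = \frac{0 \left(-77\right)}{7} = \frac{1}{7} \cdot 0 = 0$)
$I{\left(h,V \right)} = - \frac{18}{V}$
$A = 3 i$ ($A = \sqrt{-6 - 3} = \sqrt{-9} = 3 i \approx 3.0 i$)
$A I{\left(f,2 \left(-2\right) \right)} = 3 i \left(- \frac{18}{2 \left(-2\right)}\right) = 3 i \left(- \frac{18}{-4}\right) = 3 i \left(\left(-18\right) \left(- \frac{1}{4}\right)\right) = 3 i \frac{9}{2} = \frac{27 i}{2}$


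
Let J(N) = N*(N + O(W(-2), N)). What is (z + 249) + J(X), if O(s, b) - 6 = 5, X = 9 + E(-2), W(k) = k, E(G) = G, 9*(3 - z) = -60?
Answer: 1154/3 ≈ 384.67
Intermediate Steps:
z = 29/3 (z = 3 - ⅑*(-60) = 3 + 20/3 = 29/3 ≈ 9.6667)
X = 7 (X = 9 - 2 = 7)
O(s, b) = 11 (O(s, b) = 6 + 5 = 11)
J(N) = N*(11 + N) (J(N) = N*(N + 11) = N*(11 + N))
(z + 249) + J(X) = (29/3 + 249) + 7*(11 + 7) = 776/3 + 7*18 = 776/3 + 126 = 1154/3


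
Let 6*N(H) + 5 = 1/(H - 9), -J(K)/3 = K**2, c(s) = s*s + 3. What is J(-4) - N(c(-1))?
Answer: -707/15 ≈ -47.133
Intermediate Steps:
c(s) = 3 + s**2 (c(s) = s**2 + 3 = 3 + s**2)
J(K) = -3*K**2
N(H) = -5/6 + 1/(6*(-9 + H)) (N(H) = -5/6 + 1/(6*(H - 9)) = -5/6 + 1/(6*(-9 + H)))
J(-4) - N(c(-1)) = -3*(-4)**2 - (46 - 5*(3 + (-1)**2))/(6*(-9 + (3 + (-1)**2))) = -3*16 - (46 - 5*(3 + 1))/(6*(-9 + (3 + 1))) = -48 - (46 - 5*4)/(6*(-9 + 4)) = -48 - (46 - 20)/(6*(-5)) = -48 - (-1)*26/(6*5) = -48 - 1*(-13/15) = -48 + 13/15 = -707/15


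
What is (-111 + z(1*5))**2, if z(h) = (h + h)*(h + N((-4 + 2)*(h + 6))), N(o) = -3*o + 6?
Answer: 434281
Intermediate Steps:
N(o) = 6 - 3*o
z(h) = 2*h*(42 + 7*h) (z(h) = (h + h)*(h + (6 - 3*(-4 + 2)*(h + 6))) = (2*h)*(h + (6 - (-6)*(6 + h))) = (2*h)*(h + (6 - 3*(-12 - 2*h))) = (2*h)*(h + (6 + (36 + 6*h))) = (2*h)*(h + (42 + 6*h)) = (2*h)*(42 + 7*h) = 2*h*(42 + 7*h))
(-111 + z(1*5))**2 = (-111 + 14*(1*5)*(6 + 1*5))**2 = (-111 + 14*5*(6 + 5))**2 = (-111 + 14*5*11)**2 = (-111 + 770)**2 = 659**2 = 434281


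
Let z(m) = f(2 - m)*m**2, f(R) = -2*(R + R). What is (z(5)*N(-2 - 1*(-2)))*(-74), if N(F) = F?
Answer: 0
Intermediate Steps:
f(R) = -4*R
z(m) = m**2*(-8 + 4*m) (z(m) = (-4*(2 - m))*m**2 = (-8 + 4*m)*m**2 = m**2*(-8 + 4*m))
(z(5)*N(-2 - 1*(-2)))*(-74) = ((4*5**2*(-2 + 5))*(-2 - 1*(-2)))*(-74) = ((4*25*3)*(-2 + 2))*(-74) = (300*0)*(-74) = 0*(-74) = 0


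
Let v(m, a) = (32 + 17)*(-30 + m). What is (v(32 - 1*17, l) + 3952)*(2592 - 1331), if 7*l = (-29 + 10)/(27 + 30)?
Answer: 4056637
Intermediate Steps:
l = -1/21 (l = ((-29 + 10)/(27 + 30))/7 = (-19/57)/7 = (-19*1/57)/7 = (⅐)*(-⅓) = -1/21 ≈ -0.047619)
v(m, a) = -1470 + 49*m (v(m, a) = 49*(-30 + m) = -1470 + 49*m)
(v(32 - 1*17, l) + 3952)*(2592 - 1331) = ((-1470 + 49*(32 - 1*17)) + 3952)*(2592 - 1331) = ((-1470 + 49*(32 - 17)) + 3952)*1261 = ((-1470 + 49*15) + 3952)*1261 = ((-1470 + 735) + 3952)*1261 = (-735 + 3952)*1261 = 3217*1261 = 4056637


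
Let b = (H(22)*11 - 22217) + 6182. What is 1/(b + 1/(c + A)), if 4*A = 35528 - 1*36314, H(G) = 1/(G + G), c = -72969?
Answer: -585324/9385524017 ≈ -6.2365e-5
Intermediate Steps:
H(G) = 1/(2*G)
A = -393/2 (A = (35528 - 1*36314)/4 = (35528 - 36314)/4 = (¼)*(-786) = -393/2 ≈ -196.50)
b = -64139/4 (b = (((½)/22)*11 - 22217) + 6182 = (((½)*(1/22))*11 - 22217) + 6182 = ((1/44)*11 - 22217) + 6182 = (¼ - 22217) + 6182 = -88867/4 + 6182 = -64139/4 ≈ -16035.)
1/(b + 1/(c + A)) = 1/(-64139/4 + 1/(-72969 - 393/2)) = 1/(-64139/4 + 1/(-146331/2)) = 1/(-64139/4 - 2/146331) = 1/(-9385524017/585324) = -585324/9385524017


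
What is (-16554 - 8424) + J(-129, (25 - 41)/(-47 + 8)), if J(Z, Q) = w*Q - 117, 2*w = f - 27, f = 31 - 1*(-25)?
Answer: -978473/39 ≈ -25089.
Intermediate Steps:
f = 56 (f = 31 + 25 = 56)
w = 29/2 (w = (56 - 27)/2 = (½)*29 = 29/2 ≈ 14.500)
J(Z, Q) = -117 + 29*Q/2 (J(Z, Q) = 29*Q/2 - 117 = -117 + 29*Q/2)
(-16554 - 8424) + J(-129, (25 - 41)/(-47 + 8)) = (-16554 - 8424) + (-117 + 29*((25 - 41)/(-47 + 8))/2) = -24978 + (-117 + 29*(-16/(-39))/2) = -24978 + (-117 + 29*(-16*(-1/39))/2) = -24978 + (-117 + (29/2)*(16/39)) = -24978 + (-117 + 232/39) = -24978 - 4331/39 = -978473/39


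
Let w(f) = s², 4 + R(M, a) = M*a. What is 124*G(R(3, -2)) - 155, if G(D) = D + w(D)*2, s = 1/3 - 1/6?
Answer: -12493/9 ≈ -1388.1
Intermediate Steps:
R(M, a) = -4 + M*a
s = ⅙ (s = 1*(⅓) - 1*⅙ = ⅓ - ⅙ = ⅙ ≈ 0.16667)
w(f) = 1/36 (w(f) = (⅙)² = 1/36)
G(D) = 1/18 + D (G(D) = D + (1/36)*2 = D + 1/18 = 1/18 + D)
124*G(R(3, -2)) - 155 = 124*(1/18 + (-4 + 3*(-2))) - 155 = 124*(1/18 + (-4 - 6)) - 155 = 124*(1/18 - 10) - 155 = 124*(-179/18) - 155 = -11098/9 - 155 = -12493/9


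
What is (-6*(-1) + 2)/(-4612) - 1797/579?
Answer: -691033/222529 ≈ -3.1054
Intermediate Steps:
(-6*(-1) + 2)/(-4612) - 1797/579 = (6 + 2)*(-1/4612) - 1797*1/579 = 8*(-1/4612) - 599/193 = -2/1153 - 599/193 = -691033/222529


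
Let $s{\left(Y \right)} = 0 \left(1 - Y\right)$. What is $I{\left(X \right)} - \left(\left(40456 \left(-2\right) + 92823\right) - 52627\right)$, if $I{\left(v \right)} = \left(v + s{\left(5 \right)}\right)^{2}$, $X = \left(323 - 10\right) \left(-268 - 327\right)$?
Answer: $34683515941$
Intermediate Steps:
$s{\left(Y \right)} = 0$
$X = -186235$ ($X = 313 \left(-595\right) = -186235$)
$I{\left(v \right)} = v^{2}$ ($I{\left(v \right)} = \left(v + 0\right)^{2} = v^{2}$)
$I{\left(X \right)} - \left(\left(40456 \left(-2\right) + 92823\right) - 52627\right) = \left(-186235\right)^{2} - \left(\left(40456 \left(-2\right) + 92823\right) - 52627\right) = 34683475225 - \left(\left(-80912 + 92823\right) - 52627\right) = 34683475225 - \left(11911 - 52627\right) = 34683475225 - -40716 = 34683475225 + 40716 = 34683515941$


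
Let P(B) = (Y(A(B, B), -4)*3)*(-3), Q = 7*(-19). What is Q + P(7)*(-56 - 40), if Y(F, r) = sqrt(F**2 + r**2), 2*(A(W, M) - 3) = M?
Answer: -133 + 432*sqrt(233) ≈ 6461.2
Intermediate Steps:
A(W, M) = 3 + M/2
Q = -133
P(B) = -9*sqrt(16 + (3 + B/2)**2) (P(B) = (sqrt((3 + B/2)**2 + (-4)**2)*3)*(-3) = (sqrt((3 + B/2)**2 + 16)*3)*(-3) = (sqrt(16 + (3 + B/2)**2)*3)*(-3) = (3*sqrt(16 + (3 + B/2)**2))*(-3) = -9*sqrt(16 + (3 + B/2)**2))
Q + P(7)*(-56 - 40) = -133 + (-9*sqrt(64 + (6 + 7)**2)/2)*(-56 - 40) = -133 - 9*sqrt(64 + 13**2)/2*(-96) = -133 - 9*sqrt(64 + 169)/2*(-96) = -133 - 9*sqrt(233)/2*(-96) = -133 + 432*sqrt(233)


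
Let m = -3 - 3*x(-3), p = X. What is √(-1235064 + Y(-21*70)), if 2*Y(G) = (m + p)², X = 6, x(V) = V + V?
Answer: I*√4939374/2 ≈ 1111.2*I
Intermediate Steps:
x(V) = 2*V
p = 6
m = 15 (m = -3 - 6*(-3) = -3 - 3*(-6) = -3 + 18 = 15)
Y(G) = 441/2 (Y(G) = (15 + 6)²/2 = (½)*21² = (½)*441 = 441/2)
√(-1235064 + Y(-21*70)) = √(-1235064 + 441/2) = √(-2469687/2) = I*√4939374/2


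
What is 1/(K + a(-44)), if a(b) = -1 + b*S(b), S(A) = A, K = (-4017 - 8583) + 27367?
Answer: 1/16702 ≈ 5.9873e-5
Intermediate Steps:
K = 14767 (K = -12600 + 27367 = 14767)
a(b) = -1 + b² (a(b) = -1 + b*b = -1 + b²)
1/(K + a(-44)) = 1/(14767 + (-1 + (-44)²)) = 1/(14767 + (-1 + 1936)) = 1/(14767 + 1935) = 1/16702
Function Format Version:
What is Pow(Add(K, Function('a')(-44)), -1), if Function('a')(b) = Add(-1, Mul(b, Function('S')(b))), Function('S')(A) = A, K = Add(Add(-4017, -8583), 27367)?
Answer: Rational(1, 16702) ≈ 5.9873e-5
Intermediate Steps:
K = 14767 (K = Add(-12600, 27367) = 14767)
Function('a')(b) = Add(-1, Pow(b, 2)) (Function('a')(b) = Add(-1, Mul(b, b)) = Add(-1, Pow(b, 2)))
Pow(Add(K, Function('a')(-44)), -1) = Pow(Add(14767, Add(-1, Pow(-44, 2))), -1) = Pow(Add(14767, Add(-1, 1936)), -1) = Pow(Add(14767, 1935), -1) = Pow(16702, -1) = Rational(1, 16702)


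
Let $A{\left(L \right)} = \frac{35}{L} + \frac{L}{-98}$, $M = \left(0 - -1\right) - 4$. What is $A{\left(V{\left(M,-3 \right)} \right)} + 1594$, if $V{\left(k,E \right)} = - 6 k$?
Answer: $\frac{1407461}{882} \approx 1595.8$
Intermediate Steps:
$M = -3$ ($M = \left(0 + 1\right) - 4 = 1 - 4 = -3$)
$A{\left(L \right)} = \frac{35}{L} - \frac{L}{98}$ ($A{\left(L \right)} = \frac{35}{L} + L \left(- \frac{1}{98}\right) = \frac{35}{L} - \frac{L}{98}$)
$A{\left(V{\left(M,-3 \right)} \right)} + 1594 = \left(\frac{35}{\left(-6\right) \left(-3\right)} - \frac{\left(-6\right) \left(-3\right)}{98}\right) + 1594 = \left(\frac{35}{18} - \frac{9}{49}\right) + 1594 = \frac{1553}{882} + 1594 = \frac{1407461}{882}$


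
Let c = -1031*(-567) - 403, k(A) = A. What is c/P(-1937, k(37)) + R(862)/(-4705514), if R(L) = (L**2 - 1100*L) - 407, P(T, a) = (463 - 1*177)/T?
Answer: -18617136220799/4705514 ≈ -3.9565e+6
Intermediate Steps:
P(T, a) = 286/T (P(T, a) = (463 - 177)/T = 286/T)
R(L) = -407 + L**2 - 1100*L
c = 584174 (c = 584577 - 403 = 584174)
c/P(-1937, k(37)) + R(862)/(-4705514) = 584174/((286/(-1937))) + (-407 + 862**2 - 1100*862)/(-4705514) = 584174/((286*(-1/1937))) + (-407 + 743044 - 948200)*(-1/4705514) = 584174/(-22/149) - 205563*(-1/4705514) = 584174*(-149/22) + 205563/4705514 = -43520963/11 + 205563/4705514 = -18617136220799/4705514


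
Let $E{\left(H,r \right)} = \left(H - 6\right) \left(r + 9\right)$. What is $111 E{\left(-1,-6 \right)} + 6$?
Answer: $-2325$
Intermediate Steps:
$E{\left(H,r \right)} = \left(-6 + H\right) \left(9 + r\right)$
$111 E{\left(-1,-6 \right)} + 6 = 111 \left(-54 - -36 + 9 \left(-1\right) - -6\right) + 6 = 111 \left(-54 + 36 - 9 + 6\right) + 6 = 111 \left(-21\right) + 6 = -2331 + 6 = -2325$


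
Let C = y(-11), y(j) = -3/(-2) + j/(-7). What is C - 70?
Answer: -937/14 ≈ -66.929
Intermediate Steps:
y(j) = 3/2 - j/7 (y(j) = -3*(-1/2) + j*(-1/7) = 3/2 - j/7)
C = 43/14 (C = 3/2 - 1/7*(-11) = 3/2 + 11/7 = 43/14 ≈ 3.0714)
C - 70 = 43/14 - 70 = -937/14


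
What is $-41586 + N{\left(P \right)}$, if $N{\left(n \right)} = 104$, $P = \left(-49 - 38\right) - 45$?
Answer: $-41482$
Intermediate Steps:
$P = -132$ ($P = -87 - 45 = -132$)
$-41586 + N{\left(P \right)} = -41586 + 104 = -41482$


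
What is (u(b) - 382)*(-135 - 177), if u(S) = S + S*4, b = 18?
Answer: 91104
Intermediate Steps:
u(S) = 5*S (u(S) = S + 4*S = 5*S)
(u(b) - 382)*(-135 - 177) = (5*18 - 382)*(-135 - 177) = (90 - 382)*(-312) = -292*(-312) = 91104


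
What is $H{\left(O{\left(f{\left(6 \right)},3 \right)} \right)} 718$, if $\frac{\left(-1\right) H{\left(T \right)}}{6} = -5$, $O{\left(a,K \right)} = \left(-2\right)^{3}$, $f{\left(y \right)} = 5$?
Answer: $21540$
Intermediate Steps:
$O{\left(a,K \right)} = -8$
$H{\left(T \right)} = 30$ ($H{\left(T \right)} = \left(-6\right) \left(-5\right) = 30$)
$H{\left(O{\left(f{\left(6 \right)},3 \right)} \right)} 718 = 30 \cdot 718 = 21540$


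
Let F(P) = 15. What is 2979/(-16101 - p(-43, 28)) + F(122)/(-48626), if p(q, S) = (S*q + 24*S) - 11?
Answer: -12090852/63043609 ≈ -0.19179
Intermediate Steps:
p(q, S) = -11 + 24*S + S*q (p(q, S) = (24*S + S*q) - 11 = -11 + 24*S + S*q)
2979/(-16101 - p(-43, 28)) + F(122)/(-48626) = 2979/(-16101 - (-11 + 24*28 + 28*(-43))) + 15/(-48626) = 2979/(-16101 - (-11 + 672 - 1204)) + 15*(-1/48626) = 2979/(-16101 - 1*(-543)) - 15/48626 = 2979/(-16101 + 543) - 15/48626 = 2979/(-15558) - 15/48626 = 2979*(-1/15558) - 15/48626 = -993/5186 - 15/48626 = -12090852/63043609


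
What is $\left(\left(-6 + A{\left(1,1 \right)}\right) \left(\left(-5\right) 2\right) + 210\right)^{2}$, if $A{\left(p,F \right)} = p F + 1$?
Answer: $62500$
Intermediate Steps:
$A{\left(p,F \right)} = 1 + F p$ ($A{\left(p,F \right)} = F p + 1 = 1 + F p$)
$\left(\left(-6 + A{\left(1,1 \right)}\right) \left(\left(-5\right) 2\right) + 210\right)^{2} = \left(\left(-6 + \left(1 + 1 \cdot 1\right)\right) \left(\left(-5\right) 2\right) + 210\right)^{2} = \left(\left(-6 + \left(1 + 1\right)\right) \left(-10\right) + 210\right)^{2} = \left(\left(-6 + 2\right) \left(-10\right) + 210\right)^{2} = \left(\left(-4\right) \left(-10\right) + 210\right)^{2} = \left(40 + 210\right)^{2} = 250^{2} = 62500$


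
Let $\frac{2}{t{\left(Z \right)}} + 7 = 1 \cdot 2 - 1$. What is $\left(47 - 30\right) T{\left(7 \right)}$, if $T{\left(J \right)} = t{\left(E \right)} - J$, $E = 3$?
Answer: $- \frac{374}{3} \approx -124.67$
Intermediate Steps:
$t{\left(Z \right)} = - \frac{1}{3}$ ($t{\left(Z \right)} = \frac{2}{-7 + \left(1 \cdot 2 - 1\right)} = \frac{2}{-7 + \left(2 - 1\right)} = \frac{2}{-7 + 1} = \frac{2}{-6} = 2 \left(- \frac{1}{6}\right) = - \frac{1}{3}$)
$T{\left(J \right)} = - \frac{1}{3} - J$
$\left(47 - 30\right) T{\left(7 \right)} = \left(47 - 30\right) \left(- \frac{1}{3} - 7\right) = 17 \left(- \frac{1}{3} - 7\right) = 17 \left(- \frac{22}{3}\right) = - \frac{374}{3}$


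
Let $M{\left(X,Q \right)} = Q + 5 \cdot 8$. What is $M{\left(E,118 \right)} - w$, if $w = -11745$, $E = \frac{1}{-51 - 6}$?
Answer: $11903$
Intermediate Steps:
$E = - \frac{1}{57}$ ($E = \frac{1}{-57} = - \frac{1}{57} \approx -0.017544$)
$M{\left(X,Q \right)} = 40 + Q$ ($M{\left(X,Q \right)} = Q + 40 = 40 + Q$)
$M{\left(E,118 \right)} - w = \left(40 + 118\right) - -11745 = 158 + 11745 = 11903$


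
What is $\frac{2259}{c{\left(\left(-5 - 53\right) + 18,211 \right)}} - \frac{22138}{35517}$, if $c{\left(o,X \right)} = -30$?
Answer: $- \frac{26965681}{355170} \approx -75.923$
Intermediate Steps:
$\frac{2259}{c{\left(\left(-5 - 53\right) + 18,211 \right)}} - \frac{22138}{35517} = \frac{2259}{-30} - \frac{22138}{35517} = 2259 \left(- \frac{1}{30}\right) - \frac{22138}{35517} = - \frac{753}{10} - \frac{22138}{35517} = - \frac{26965681}{355170}$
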